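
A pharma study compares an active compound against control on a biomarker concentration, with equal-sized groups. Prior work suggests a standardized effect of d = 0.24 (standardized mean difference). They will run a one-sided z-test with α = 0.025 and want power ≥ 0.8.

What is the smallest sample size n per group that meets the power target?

n = 273 per group

Set Φ(δ − 1.960) = 0.8; then δ − 1.960 = Φ⁻¹(0.8) = 0.842, giving δ = 2.802.
δ = d·√(n/2) ⇒ n = 2(δ/d)² = 2 × (2.802 / 0.24)² = 272.53.
Round up to the next whole unit.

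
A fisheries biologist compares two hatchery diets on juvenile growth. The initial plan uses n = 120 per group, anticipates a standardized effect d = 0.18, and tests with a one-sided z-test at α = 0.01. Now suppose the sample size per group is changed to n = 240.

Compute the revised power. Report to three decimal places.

With n = 240 per group: δ = d·√(n/2) = 0.18 × √(240/2) = 1.9718. Critical value z_{0.01} = 2.326.
Revised power = P(Z > 2.326 − δ) = Φ(-0.355) = 0.3615.

Power ≈ 0.361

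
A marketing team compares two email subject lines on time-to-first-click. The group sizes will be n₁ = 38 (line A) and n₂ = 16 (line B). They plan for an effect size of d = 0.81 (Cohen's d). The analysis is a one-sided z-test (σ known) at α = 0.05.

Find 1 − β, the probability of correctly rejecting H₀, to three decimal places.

Noncentrality parameter: δ = d / √(1/n₁ + 1/n₂) = 0.81 / √(1/38 + 1/16) = 2.7179
Critical value for a one-sided test at α = 0.05: z_α = 1.645.
Power = Φ(δ − 1.645) = Φ(1.073) = 0.8584.

Power ≈ 0.858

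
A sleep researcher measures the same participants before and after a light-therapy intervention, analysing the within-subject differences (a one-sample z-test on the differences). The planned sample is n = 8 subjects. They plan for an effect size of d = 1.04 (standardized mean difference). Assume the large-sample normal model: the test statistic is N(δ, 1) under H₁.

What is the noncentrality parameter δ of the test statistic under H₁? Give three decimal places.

δ ≈ 2.942

The noncentrality parameter scales effect size by the design's sample-size factor: δ = d·√n = 1.04 × √8 = 2.9416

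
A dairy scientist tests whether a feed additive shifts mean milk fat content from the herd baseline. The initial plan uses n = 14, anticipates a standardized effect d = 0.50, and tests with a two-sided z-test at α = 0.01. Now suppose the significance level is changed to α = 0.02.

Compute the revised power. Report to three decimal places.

δ = d·√n = 0.50 × √14 = 1.8708 (unchanged). New critical value: z_{0.01} = 2.326.
Revised power = Φ(δ − 2.326) + Φ(−δ − 2.326) = Φ(-0.456) + Φ(-4.197) = 0.3244 + 0.0000 = 0.3244.

Power ≈ 0.324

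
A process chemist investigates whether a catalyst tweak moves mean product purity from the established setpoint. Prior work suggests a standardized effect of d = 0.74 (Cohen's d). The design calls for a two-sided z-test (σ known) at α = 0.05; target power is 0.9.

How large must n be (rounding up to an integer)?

Set Φ(δ − 1.960) = 0.9; then δ − 1.960 = Φ⁻¹(0.9) = 1.282, giving δ = 3.242.
(Ignoring the negligible lower-tail rejection probability gives the usual closed-form inversion.)
δ = d·√n ⇒ n = (δ/d)² = (3.242 / 0.74)² = 19.19.
Rounding up, n = 20.

n = 20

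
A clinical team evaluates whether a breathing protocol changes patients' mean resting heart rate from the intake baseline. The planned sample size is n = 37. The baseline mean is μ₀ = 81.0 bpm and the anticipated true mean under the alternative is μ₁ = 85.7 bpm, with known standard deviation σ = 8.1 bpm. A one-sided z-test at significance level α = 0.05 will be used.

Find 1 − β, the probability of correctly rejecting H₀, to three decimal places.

Power ≈ 0.970

Standardized effect: d = |μ₁ − μ₀| / σ = |85.7 − 81.0| / 8.1 = 0.5802
Noncentrality parameter: δ = d·√n = 0.5802 × √37 = 3.5295
One-sided α = 0.05 → critical value z_{0.05} = 1.645.
Power = Φ(δ − 1.645) = Φ(1.885) = 0.9703.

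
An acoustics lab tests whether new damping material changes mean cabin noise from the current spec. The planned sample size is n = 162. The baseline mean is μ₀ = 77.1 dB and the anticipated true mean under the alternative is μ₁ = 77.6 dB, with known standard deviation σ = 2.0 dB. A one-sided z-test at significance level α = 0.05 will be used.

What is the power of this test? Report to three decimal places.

Power ≈ 0.938

Standardized effect: d = |μ₁ − μ₀| / σ = |77.6 − 77.1| / 2.0 = 0.2500
Noncentrality parameter: δ = d·√n = 0.2500 × √162 = 3.1820
One-sided α = 0.05 → critical value z_{0.05} = 1.645.
Power = P(Z > 1.645 − δ) = Φ(1.537) = 0.9379.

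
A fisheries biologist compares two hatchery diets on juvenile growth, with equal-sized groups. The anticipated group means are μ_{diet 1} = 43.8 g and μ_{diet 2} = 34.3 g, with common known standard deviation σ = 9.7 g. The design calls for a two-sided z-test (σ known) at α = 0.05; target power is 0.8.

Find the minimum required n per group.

Standardized effect: d = |μ_{diet 1} − μ_{diet 2}| / σ = |43.8 − 34.3| / 9.7 = 0.9794
Set Φ(δ − 1.960) = 0.8; then δ − 1.960 = Φ⁻¹(0.8) = 0.842, giving δ = 2.802.
(Ignoring the negligible lower-tail rejection probability gives the usual closed-form inversion.)
δ = d·√(n/2) ⇒ n = 2(δ/d)² = 2 × (2.802 / 0.9794)² = 16.37.
Rounding up, n = 17 per group.

n = 17 per group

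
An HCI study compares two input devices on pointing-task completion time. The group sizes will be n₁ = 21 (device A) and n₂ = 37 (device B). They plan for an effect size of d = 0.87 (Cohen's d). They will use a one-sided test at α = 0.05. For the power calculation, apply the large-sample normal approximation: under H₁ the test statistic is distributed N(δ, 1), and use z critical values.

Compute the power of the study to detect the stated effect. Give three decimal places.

Power ≈ 0.938

Noncentrality parameter: λ = d / √(1/n₁ + 1/n₂) = 0.87 / √(1/21 + 1/37) = 3.1843
Critical value for a one-sided test at α = 0.05: z_α = 1.645.
Power = Φ(λ − 1.645) = Φ(1.539) = 0.9382.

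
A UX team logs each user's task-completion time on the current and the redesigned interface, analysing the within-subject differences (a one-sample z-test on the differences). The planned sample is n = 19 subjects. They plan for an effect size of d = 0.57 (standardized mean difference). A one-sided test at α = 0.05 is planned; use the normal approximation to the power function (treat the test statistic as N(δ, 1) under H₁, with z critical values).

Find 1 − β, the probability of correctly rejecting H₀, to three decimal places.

Power ≈ 0.799

Noncentrality parameter: δ = d·√n = 0.57 × √19 = 2.4846
One-sided α = 0.05 → critical value z_{0.05} = 1.645.
Power = P(Z > 1.645 − δ) = Φ(0.840) = 0.7995.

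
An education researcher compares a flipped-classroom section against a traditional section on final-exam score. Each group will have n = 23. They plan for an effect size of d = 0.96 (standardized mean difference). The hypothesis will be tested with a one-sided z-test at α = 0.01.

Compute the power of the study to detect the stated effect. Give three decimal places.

Power ≈ 0.824

Noncentrality parameter: δ = d·√(n/2) = 0.96 × √(23/2) = 3.2555
Critical value for a one-sided test at α = 0.01: z_α = 2.326.
Power = Φ(δ − 2.326) = Φ(0.929) = 0.8236.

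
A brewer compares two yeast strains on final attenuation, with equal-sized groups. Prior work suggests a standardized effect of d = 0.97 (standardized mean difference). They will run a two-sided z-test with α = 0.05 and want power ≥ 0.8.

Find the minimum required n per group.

n = 17 per group

Set Φ(δ − 1.960) = 0.8; then δ − 1.960 = Φ⁻¹(0.8) = 0.842, giving δ = 2.802.
(For δ > 0 the lower-tail rejection region contributes negligibly to power, so the one-term inversion is standard.)
δ = d·√(n/2) ⇒ n = 2(δ/d)² = 2 × (2.802 / 0.97)² = 16.68.
Round up to the next whole unit.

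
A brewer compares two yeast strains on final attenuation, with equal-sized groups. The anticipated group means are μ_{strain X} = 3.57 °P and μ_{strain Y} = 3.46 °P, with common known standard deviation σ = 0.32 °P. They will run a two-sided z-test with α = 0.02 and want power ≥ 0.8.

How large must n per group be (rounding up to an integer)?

n = 170 per group

Standardized effect: d = |μ_{strain X} − μ_{strain Y}| / σ = |3.57 − 3.46| / 0.32 = 0.3438
For power 0.8 need Φ(δ − z_{0.01}) = 0.8, so δ = z_{0.01} + z_{0.20} = 2.326 + 0.842 = 3.168.
(For δ > 0 the lower-tail rejection region contributes negligibly to power, so the one-term inversion is standard.)
δ = d·√(n/2) ⇒ n = 2(δ/d)² = 2 × (3.168 / 0.3438)² = 169.87.
Round up to the next whole unit.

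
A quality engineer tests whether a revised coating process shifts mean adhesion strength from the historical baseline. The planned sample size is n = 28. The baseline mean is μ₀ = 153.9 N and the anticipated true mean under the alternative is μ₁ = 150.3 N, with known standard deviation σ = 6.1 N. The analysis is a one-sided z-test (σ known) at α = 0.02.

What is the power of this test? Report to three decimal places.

Standardized effect: d = |μ₁ − μ₀| / σ = |150.3 − 153.9| / 6.1 = 0.5902
Noncentrality parameter: δ = d·√n = 0.5902 × √28 = 3.1229
Critical value for a one-sided test at α = 0.02: z_α = 2.054.
Power = Φ(δ − 2.054) = Φ(1.069) = 0.8575.

Power ≈ 0.857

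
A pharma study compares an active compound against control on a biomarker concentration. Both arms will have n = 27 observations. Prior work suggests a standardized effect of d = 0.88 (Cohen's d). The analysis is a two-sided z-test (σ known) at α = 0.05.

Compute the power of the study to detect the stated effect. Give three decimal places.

Power ≈ 0.899

Noncentrality parameter: δ = d·√(n/2) = 0.88 × √(27/2) = 3.2333
Two-sided α = 0.05 → critical value z_{0.025} = 1.960.
Power = Φ(δ − 1.960) + Φ(−δ − 1.960) = Φ(1.273) + Φ(-5.193) = 0.8986 + 0.0000 = 0.8986.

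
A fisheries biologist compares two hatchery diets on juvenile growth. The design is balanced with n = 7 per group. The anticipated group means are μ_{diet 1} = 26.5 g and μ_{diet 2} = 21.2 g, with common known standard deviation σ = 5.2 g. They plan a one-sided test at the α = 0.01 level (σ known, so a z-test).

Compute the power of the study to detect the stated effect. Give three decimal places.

Standardized effect: d = |μ_{diet 1} − μ_{diet 2}| / σ = |26.5 − 21.2| / 5.2 = 1.0192
Noncentrality parameter: δ = d·√(n/2) = 1.0192 × √(7/2) = 1.9068
Critical value for a one-sided test at α = 0.01: z_α = 2.326.
Power = P(Z > 2.326 − δ) = Φ(-0.420) = 0.3374.

Power ≈ 0.337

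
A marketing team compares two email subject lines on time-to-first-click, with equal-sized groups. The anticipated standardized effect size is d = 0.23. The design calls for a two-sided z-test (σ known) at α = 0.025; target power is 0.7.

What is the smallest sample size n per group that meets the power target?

For power 0.7 need Φ(δ − z_{0.0125}) = 0.7, so δ = z_{0.0125} + z_{0.30} = 2.241 + 0.524 = 2.766.
(For δ > 0 the lower-tail rejection region contributes negligibly to power, so the one-term inversion is standard.)
δ = d·√(n/2) ⇒ n = 2(δ/d)² = 2 × (2.766 / 0.23)² = 289.21.
Round up to the next whole unit.

n = 290 per group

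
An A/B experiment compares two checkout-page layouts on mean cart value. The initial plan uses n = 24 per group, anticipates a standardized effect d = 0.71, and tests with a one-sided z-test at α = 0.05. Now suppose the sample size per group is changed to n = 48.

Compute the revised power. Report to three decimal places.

With n = 48 per group: δ = d·√(n/2) = 0.71 × √(48/2) = 3.4783. Critical value z_{0.05} = 1.645.
Revised power = P(Z > 1.645 − δ) = Φ(1.833) = 0.9666.

Power ≈ 0.967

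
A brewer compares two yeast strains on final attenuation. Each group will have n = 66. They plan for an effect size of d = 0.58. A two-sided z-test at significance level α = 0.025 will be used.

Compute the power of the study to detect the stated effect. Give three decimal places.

Power ≈ 0.862

Noncentrality parameter: δ = d·√(n/2) = 0.58 × √(66/2) = 3.3318
Two-sided α = 0.025 → critical value z_{0.0125} = 2.241.
Power = Φ(δ − 2.241) + Φ(−δ − 2.241) = Φ(1.090) + Φ(-5.573) = 0.8622 + 0.0000 = 0.8622.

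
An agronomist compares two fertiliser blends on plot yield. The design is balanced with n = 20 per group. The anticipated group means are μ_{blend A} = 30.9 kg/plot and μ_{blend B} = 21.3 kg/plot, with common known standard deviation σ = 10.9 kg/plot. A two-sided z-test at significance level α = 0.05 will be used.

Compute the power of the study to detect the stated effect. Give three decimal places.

Standardized effect: d = |μ_{blend A} − μ_{blend B}| / σ = |30.9 − 21.3| / 10.9 = 0.8807
Noncentrality parameter: δ = d·√(n/2) = 0.8807 × √(20/2) = 2.7851
Critical value for a two-sided test at α = 0.05: z_{α/2} = 1.960.
Power = Φ(δ − 1.960) + Φ(−δ − 1.960) = Φ(0.825) + Φ(-4.745) = 0.7954 + 0.0000 = 0.7954.

Power ≈ 0.795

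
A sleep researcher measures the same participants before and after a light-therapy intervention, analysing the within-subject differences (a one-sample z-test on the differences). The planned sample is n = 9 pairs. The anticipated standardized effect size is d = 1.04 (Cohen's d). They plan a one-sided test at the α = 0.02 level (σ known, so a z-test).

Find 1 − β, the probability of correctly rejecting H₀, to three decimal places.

Noncentrality parameter: δ = d·√n = 1.04 × √9 = 3.1200
Critical value for a one-sided test at α = 0.02: z_α = 2.054.
Power = Φ(δ − 2.054) = Φ(1.066) = 0.8568.

Power ≈ 0.857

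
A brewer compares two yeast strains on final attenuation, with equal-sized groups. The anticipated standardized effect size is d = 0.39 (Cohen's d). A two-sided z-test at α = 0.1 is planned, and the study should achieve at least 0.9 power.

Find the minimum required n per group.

n = 113 per group

For power 0.9 need Φ(δ − z_{0.05}) = 0.9, so δ = z_{0.05} + z_{0.10} = 1.645 + 1.282 = 2.926.
(Ignoring the negligible lower-tail rejection probability gives the usual closed-form inversion.)
δ = d·√(n/2) ⇒ n = 2(δ/d)² = 2 × (2.926 / 0.39)² = 112.61.
Rounding up, n = 113 per group.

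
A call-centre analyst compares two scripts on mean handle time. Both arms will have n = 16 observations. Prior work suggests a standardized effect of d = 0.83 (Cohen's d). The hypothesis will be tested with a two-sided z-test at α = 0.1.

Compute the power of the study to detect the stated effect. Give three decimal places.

Noncentrality parameter: δ = d·√(n/2) = 0.83 × √(16/2) = 2.3476
Critical value for a two-sided test at α = 0.1: z_{α/2} = 1.645.
Power = Φ(δ − 1.645) + Φ(−δ − 1.645) = Φ(0.703) + Φ(-3.992) = 0.7589 + 0.0000 = 0.7589.

Power ≈ 0.759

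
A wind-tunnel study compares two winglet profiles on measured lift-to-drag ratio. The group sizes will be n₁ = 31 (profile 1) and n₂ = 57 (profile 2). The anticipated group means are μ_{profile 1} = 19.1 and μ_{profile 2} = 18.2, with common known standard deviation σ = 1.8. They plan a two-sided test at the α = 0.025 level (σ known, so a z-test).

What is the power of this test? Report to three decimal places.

Power ≈ 0.500

Standardized effect: d = |μ_{profile 1} − μ_{profile 2}| / σ = |19.1 − 18.2| / 1.8 = 0.5000
Noncentrality parameter: δ = d / √(1/n₁ + 1/n₂) = 0.5000 / √(1/31 + 1/57) = 2.2405
Two-sided α = 0.025 → critical value z_{0.0125} = 2.241.
Power = Φ(δ − 2.241) + Φ(−δ − 2.241) = Φ(-0.001) + Φ(-4.482) = 0.4996 + 0.0000 = 0.4996.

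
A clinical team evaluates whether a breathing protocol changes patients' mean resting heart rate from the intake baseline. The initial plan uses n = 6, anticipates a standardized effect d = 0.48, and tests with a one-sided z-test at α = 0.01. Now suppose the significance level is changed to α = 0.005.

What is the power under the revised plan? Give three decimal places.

δ = d·√n = 0.48 × √6 = 1.1758 (unchanged). New critical value: z_{0.005} = 2.576.
Revised power = Φ(δ − 2.576) = Φ(-1.400) = 0.0807.

Power ≈ 0.081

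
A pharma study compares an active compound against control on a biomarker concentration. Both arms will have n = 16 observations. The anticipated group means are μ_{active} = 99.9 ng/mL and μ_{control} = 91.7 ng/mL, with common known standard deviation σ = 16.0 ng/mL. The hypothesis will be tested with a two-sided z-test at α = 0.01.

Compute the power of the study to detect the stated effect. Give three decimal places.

Power ≈ 0.130

Standardized effect: d = |μ_{active} − μ_{control}| / σ = |99.9 − 91.7| / 16.0 = 0.5125
Noncentrality parameter: δ = d·√(n/2) = 0.5125 × √(16/2) = 1.4496
Critical value for a two-sided test at α = 0.01: z_{α/2} = 2.576.
Power = Φ(δ − 2.576) + Φ(−δ − 2.576) = Φ(-1.126) + Φ(-4.025) = 0.1300 + 0.0000 = 0.1301.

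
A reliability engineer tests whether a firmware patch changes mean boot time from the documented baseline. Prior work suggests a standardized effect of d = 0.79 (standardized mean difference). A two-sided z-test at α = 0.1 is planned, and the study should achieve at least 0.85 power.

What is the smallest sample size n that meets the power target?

For power 0.85 need Φ(δ − z_{0.05}) = 0.85, so δ = z_{0.05} + z_{0.15} = 1.645 + 1.036 = 2.681.
(For δ > 0 the lower-tail rejection region contributes negligibly to power, so the one-term inversion is standard.)
δ = d·√n ⇒ n = (δ/d)² = (2.681 / 0.79)² = 11.52.
Round up to the next whole unit.

n = 12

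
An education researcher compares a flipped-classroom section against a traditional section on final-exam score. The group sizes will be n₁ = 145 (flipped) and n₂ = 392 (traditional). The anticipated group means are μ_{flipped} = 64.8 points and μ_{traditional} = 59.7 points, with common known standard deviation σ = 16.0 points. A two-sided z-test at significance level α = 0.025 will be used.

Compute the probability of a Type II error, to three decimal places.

Standardized effect: d = |μ_{flipped} − μ_{traditional}| / σ = |64.8 − 59.7| / 16.0 = 0.3187
Noncentrality parameter: δ = d / √(1/n₁ + 1/n₂) = 0.3187 / √(1/145 + 1/392) = 3.2794
Critical value for a two-sided test at α = 0.025: z_{α/2} = 2.241.
Power = Φ(δ − 2.241) + Φ(−δ − 2.241) = Φ(1.038) + Φ(-5.521) = 0.8504 + 0.0000 = 0.8504.
Type II error: β = 1 − power = 1 − 0.8504 = 0.1496.

β ≈ 0.150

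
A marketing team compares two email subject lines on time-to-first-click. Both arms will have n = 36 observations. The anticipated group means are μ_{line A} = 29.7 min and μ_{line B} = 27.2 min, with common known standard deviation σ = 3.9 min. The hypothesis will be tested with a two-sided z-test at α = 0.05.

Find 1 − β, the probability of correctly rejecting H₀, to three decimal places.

Power ≈ 0.776

Standardized effect: d = |μ_{line A} − μ_{line B}| / σ = |29.7 − 27.2| / 3.9 = 0.6410
Noncentrality parameter: δ = d·√(n/2) = 0.6410 × √(36/2) = 2.7196
Critical value for a two-sided test at α = 0.05: z_{α/2} = 1.960.
Power = Φ(δ − 1.960) + Φ(−δ − 1.960) = Φ(0.760) + Φ(-4.680) = 0.7763 + 0.0000 = 0.7763.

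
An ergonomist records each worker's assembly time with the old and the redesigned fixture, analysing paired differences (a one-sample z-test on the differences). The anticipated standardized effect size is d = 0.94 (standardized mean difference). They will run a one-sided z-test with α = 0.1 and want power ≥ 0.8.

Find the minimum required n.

n = 6

Set Φ(δ − 1.282) = 0.8; then δ − 1.282 = Φ⁻¹(0.8) = 0.842, giving δ = 2.123.
δ = d·√n ⇒ n = (δ/d)² = (2.123 / 0.94)² = 5.10.
Rounding up, n = 6.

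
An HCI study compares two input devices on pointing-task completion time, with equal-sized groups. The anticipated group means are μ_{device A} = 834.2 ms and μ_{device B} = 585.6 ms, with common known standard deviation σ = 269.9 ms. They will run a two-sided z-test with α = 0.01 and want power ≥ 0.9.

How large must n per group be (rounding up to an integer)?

n = 36 per group

Standardized effect: d = |μ_{device A} − μ_{device B}| / σ = |834.2 − 585.6| / 269.9 = 0.9211
For power 0.9 need Φ(δ − z_{0.005}) = 0.9, so δ = z_{0.005} + z_{0.10} = 2.576 + 1.282 = 3.857.
(The Φ(−δ − z_{α/2}) term is vanishingly small for δ > 0 and is dropped in the standard sample-size formula.)
δ = d·√(n/2) ⇒ n = 2(δ/d)² = 2 × (3.857 / 0.9211)² = 35.08.
Round up to the next whole unit.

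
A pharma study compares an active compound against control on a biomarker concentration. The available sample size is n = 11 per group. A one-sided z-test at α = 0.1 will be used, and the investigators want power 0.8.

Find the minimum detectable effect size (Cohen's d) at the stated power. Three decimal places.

d ≈ 0.905

Required noncentrality: δ = z_{0.1} + z_{0.20} = 1.282 + 0.842 = 2.123.
δ = d·√(n/2) ⇒ d = δ/√(n/2) = 2.123/√(11/2) = 0.9053.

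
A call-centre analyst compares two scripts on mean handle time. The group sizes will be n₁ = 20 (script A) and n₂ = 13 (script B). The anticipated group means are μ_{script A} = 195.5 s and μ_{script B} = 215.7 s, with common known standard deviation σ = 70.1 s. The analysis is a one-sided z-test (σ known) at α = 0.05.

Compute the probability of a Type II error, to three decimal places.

Standardized effect: d = |μ_{script A} − μ_{script B}| / σ = |195.5 − 215.7| / 70.1 = 0.2882
Noncentrality parameter: δ = d / √(1/n₁ + 1/n₂) = 0.2882 / √(1/20 + 1/13) = 0.8088
One-sided α = 0.05 → critical value z_{0.05} = 1.645.
Power = P(Z > 1.645 − δ) = Φ(-0.836) = 0.2016.
Type II error: β = 1 − power = 1 − 0.2016 = 0.7984.

β ≈ 0.798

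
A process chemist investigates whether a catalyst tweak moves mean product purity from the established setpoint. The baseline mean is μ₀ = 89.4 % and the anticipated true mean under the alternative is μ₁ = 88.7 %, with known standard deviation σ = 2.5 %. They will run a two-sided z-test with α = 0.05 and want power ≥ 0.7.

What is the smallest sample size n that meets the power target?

Standardized effect: d = |μ₁ − μ₀| / σ = |88.7 − 89.4| / 2.5 = 0.2800
For power 0.7 need Φ(δ − z_{0.025}) = 0.7, so δ = z_{0.025} + z_{0.30} = 1.960 + 0.524 = 2.484.
(For δ > 0 the lower-tail rejection region contributes negligibly to power, so the one-term inversion is standard.)
δ = d·√n ⇒ n = (δ/d)² = (2.484 / 0.2800)² = 78.73.
Rounding up, n = 79.

n = 79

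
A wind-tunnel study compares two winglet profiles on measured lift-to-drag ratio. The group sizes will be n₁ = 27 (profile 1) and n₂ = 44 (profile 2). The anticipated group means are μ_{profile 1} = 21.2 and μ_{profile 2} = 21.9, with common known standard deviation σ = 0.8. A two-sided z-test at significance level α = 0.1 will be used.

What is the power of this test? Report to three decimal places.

Power ≈ 0.973

Standardized effect: d = |μ_{profile 1} − μ_{profile 2}| / σ = |21.2 − 21.9| / 0.8 = 0.8750
Noncentrality parameter: λ = d / √(1/n₁ + 1/n₂) = 0.8750 / √(1/27 + 1/44) = 3.5792
Two-sided α = 0.1 → critical value z_{0.05} = 1.645.
Power = Φ(λ − 1.645) + Φ(−λ − 1.645) = Φ(1.934) + Φ(-5.224) = 0.9735 + 0.0000 = 0.9735.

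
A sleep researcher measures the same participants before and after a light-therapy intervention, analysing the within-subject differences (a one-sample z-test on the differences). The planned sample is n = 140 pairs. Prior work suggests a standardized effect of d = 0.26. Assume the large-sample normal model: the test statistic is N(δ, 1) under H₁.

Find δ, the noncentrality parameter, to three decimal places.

δ ≈ 3.076

δ = d·√n = 0.26 × √140 = 3.0764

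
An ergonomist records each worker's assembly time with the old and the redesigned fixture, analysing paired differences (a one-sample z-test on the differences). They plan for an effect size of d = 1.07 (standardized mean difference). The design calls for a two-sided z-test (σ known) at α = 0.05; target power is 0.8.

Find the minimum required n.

For power 0.8 need Φ(δ − z_{0.025}) = 0.8, so δ = z_{0.025} + z_{0.20} = 1.960 + 0.842 = 2.802.
(Ignoring the negligible lower-tail rejection probability gives the usual closed-form inversion.)
δ = d·√n ⇒ n = (δ/d)² = (2.802 / 1.07)² = 6.86.
Round up to the next whole unit.

n = 7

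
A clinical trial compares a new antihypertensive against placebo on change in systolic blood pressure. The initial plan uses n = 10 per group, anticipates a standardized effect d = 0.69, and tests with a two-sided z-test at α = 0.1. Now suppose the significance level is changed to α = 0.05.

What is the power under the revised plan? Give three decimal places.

Power ≈ 0.339

δ = d·√(n/2) = 0.69 × √(10/2) = 1.5429 (unchanged). New critical value: z_{0.025} = 1.960.
Revised power = Φ(δ − 1.960) + Φ(−δ − 1.960) = Φ(-0.417) + Φ(-3.503) = 0.3383 + 0.0002 = 0.3385.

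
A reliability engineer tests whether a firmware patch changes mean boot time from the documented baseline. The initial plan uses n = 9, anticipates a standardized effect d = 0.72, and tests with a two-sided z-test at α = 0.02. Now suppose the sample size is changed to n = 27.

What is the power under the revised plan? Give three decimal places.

With n = 27: δ = d·√n = 0.72 × √27 = 3.7412. Critical value z_{0.01} = 2.326.
Revised power = Φ(δ − 2.326) + Φ(−δ − 2.326) = Φ(1.415) + Φ(-6.068) = 0.9214 + 0.0000 = 0.9214.

Power ≈ 0.921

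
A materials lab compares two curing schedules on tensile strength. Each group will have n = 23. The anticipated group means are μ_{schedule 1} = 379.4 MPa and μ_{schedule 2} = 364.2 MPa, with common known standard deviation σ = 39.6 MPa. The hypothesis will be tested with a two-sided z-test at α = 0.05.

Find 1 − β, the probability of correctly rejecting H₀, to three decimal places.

Power ≈ 0.256

Standardized effect: d = |μ_{schedule 1} − μ_{schedule 2}| / σ = |379.4 − 364.2| / 39.6 = 0.3838
Noncentrality parameter: δ = d·√(n/2) = 0.3838 × √(23/2) = 1.3017
Critical value for a two-sided test at α = 0.05: z_{α/2} = 1.960.
Power = Φ(δ − 1.960) + Φ(−δ − 1.960) = Φ(-0.658) + Φ(-3.262) = 0.2552 + 0.0006 = 0.2557.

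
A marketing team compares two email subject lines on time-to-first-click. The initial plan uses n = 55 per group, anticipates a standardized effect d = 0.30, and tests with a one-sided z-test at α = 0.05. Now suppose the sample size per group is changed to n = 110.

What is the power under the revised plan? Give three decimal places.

Power ≈ 0.719

With n = 110 per group: δ = d·√(n/2) = 0.30 × √(110/2) = 2.2249. Critical value z_{0.05} = 1.645.
Revised power = Φ(δ − 1.645) = Φ(0.580) = 0.7190.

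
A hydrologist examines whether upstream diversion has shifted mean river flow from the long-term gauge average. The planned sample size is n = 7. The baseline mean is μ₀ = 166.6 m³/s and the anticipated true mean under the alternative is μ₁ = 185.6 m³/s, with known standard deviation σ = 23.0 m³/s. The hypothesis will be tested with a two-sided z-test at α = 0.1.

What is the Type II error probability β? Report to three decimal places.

Standardized effect: d = |μ₁ − μ₀| / σ = |185.6 − 166.6| / 23.0 = 0.8261
Noncentrality parameter: δ = d·√n = 0.8261 × √7 = 2.1856
Two-sided α = 0.1 → critical value z_{0.05} = 1.645.
Power = Φ(δ − 1.645) + Φ(−δ − 1.645) = Φ(0.541) + Φ(-3.830) = 0.7057 + 0.0001 = 0.7057.
Type II error: β = 1 − power = 1 − 0.7057 = 0.2943.

β ≈ 0.294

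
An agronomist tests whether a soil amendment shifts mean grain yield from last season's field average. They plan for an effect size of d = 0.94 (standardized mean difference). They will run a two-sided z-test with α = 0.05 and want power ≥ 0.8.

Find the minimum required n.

For power 0.8 need Φ(δ − z_{0.025}) = 0.8, so δ = z_{0.025} + z_{0.20} = 1.960 + 0.842 = 2.802.
(The Φ(−δ − z_{α/2}) term is vanishingly small for δ > 0 and is dropped in the standard sample-size formula.)
δ = d·√n ⇒ n = (δ/d)² = (2.802 / 0.94)² = 8.88.
Rounding up, n = 9.

n = 9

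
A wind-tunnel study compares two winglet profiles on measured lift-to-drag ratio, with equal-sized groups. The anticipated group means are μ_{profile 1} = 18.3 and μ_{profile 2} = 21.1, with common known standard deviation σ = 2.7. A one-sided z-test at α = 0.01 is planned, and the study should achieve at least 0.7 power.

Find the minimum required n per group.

n = 16 per group

Standardized effect: d = |μ_{profile 1} − μ_{profile 2}| / σ = |18.3 − 21.1| / 2.7 = 1.0370
Set Φ(δ − 2.326) = 0.7; then δ − 2.326 = Φ⁻¹(0.7) = 0.524, giving δ = 2.851.
δ = d·√(n/2) ⇒ n = 2(δ/d)² = 2 × (2.851 / 1.0370)² = 15.11.
Round up to the next whole unit.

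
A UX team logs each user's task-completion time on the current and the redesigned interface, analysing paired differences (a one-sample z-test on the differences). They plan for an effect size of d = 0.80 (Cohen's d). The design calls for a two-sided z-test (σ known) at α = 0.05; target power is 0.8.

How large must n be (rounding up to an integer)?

n = 13

Set Φ(δ − 1.960) = 0.8; then δ − 1.960 = Φ⁻¹(0.8) = 0.842, giving δ = 2.802.
(For δ > 0 the lower-tail rejection region contributes negligibly to power, so the one-term inversion is standard.)
δ = d·√n ⇒ n = (δ/d)² = (2.802 / 0.80)² = 12.26.
Rounding up, n = 13.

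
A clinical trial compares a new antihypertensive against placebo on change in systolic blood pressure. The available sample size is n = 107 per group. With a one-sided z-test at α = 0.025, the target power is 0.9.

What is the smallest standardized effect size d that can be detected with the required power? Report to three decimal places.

d ≈ 0.443

Need Φ(δ − 1.960) = 0.9, so δ = 1.960 + 1.282 = 3.242.
δ = d·√(n/2) ⇒ d = δ/√(n/2) = 3.242/√(107/2) = 0.4432.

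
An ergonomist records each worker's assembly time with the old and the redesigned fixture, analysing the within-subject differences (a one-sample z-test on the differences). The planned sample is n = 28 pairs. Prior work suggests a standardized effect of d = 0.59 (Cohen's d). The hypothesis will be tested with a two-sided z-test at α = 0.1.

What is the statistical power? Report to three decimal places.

Noncentrality parameter: δ = d·√n = 0.59 × √28 = 3.1220
Critical value for a two-sided test at α = 0.1: z_{α/2} = 1.645.
Power = Φ(δ − 1.645) + Φ(−δ − 1.645) = Φ(1.477) + Φ(-4.767) = 0.9302 + 0.0000 = 0.9302.

Power ≈ 0.930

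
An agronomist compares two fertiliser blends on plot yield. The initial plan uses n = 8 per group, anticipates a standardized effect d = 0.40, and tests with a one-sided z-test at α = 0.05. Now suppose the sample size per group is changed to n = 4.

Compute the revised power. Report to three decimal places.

Power ≈ 0.140

With n = 4 per group: δ = d·√(n/2) = 0.40 × √(4/2) = 0.5657. Critical value z_{0.05} = 1.645.
Revised power = P(Z > 1.645 − δ) = Φ(-1.079) = 0.1403.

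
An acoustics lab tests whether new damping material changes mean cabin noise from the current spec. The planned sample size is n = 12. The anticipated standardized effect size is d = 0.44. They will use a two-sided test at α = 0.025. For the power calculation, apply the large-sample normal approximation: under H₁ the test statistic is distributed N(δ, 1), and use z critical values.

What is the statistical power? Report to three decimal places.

Power ≈ 0.237

Noncentrality parameter: δ = d·√n = 0.44 × √12 = 1.5242
Two-sided α = 0.025 → critical value z_{0.0125} = 2.241.
Power = Φ(δ − 2.241) + Φ(−δ − 2.241) = Φ(-0.717) + Φ(-3.766) = 0.2366 + 0.0001 = 0.2367.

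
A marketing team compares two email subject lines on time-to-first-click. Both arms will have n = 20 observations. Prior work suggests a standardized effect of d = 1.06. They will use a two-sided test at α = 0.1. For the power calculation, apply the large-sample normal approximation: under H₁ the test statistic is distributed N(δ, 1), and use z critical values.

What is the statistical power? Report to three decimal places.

Noncentrality parameter: δ = d·√(n/2) = 1.06 × √(20/2) = 3.3520
Critical value for a two-sided test at α = 0.1: z_{α/2} = 1.645.
Power = Φ(δ − 1.645) + Φ(−δ − 1.645) = Φ(1.707) + Φ(-4.997) = 0.9561 + 0.0000 = 0.9561.

Power ≈ 0.956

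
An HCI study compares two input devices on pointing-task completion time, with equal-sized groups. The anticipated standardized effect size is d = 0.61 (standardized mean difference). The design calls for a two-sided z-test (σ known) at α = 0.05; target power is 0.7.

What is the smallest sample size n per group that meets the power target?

Set Φ(δ − 1.960) = 0.7; then δ − 1.960 = Φ⁻¹(0.7) = 0.524, giving δ = 2.484.
(The Φ(−δ − z_{α/2}) term is vanishingly small for δ > 0 and is dropped in the standard sample-size formula.)
δ = d·√(n/2) ⇒ n = 2(δ/d)² = 2 × (2.484 / 0.61)² = 33.17.
Rounding up, n = 34 per group.

n = 34 per group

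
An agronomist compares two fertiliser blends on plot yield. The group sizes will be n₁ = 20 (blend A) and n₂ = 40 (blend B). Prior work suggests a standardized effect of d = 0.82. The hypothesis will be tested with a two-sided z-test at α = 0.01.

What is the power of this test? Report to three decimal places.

Noncentrality parameter: δ = d / √(1/n₁ + 1/n₂) = 0.82 / √(1/20 + 1/40) = 2.9942
Two-sided α = 0.01 → critical value z_{0.005} = 2.576.
Power = Φ(δ − 2.576) + Φ(−δ − 2.576) = Φ(0.418) + Φ(-5.570) = 0.6622 + 0.0000 = 0.6622.

Power ≈ 0.662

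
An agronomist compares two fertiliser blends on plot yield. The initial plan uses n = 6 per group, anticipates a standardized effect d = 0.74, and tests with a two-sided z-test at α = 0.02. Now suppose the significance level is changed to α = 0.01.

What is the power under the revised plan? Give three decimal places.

Power ≈ 0.098

δ = d·√(n/2) = 0.74 × √(6/2) = 1.2817 (unchanged). New critical value: z_{0.005} = 2.576.
Revised power = Φ(δ − 2.576) + Φ(−δ − 2.576) = Φ(-1.294) + Φ(-3.858) = 0.0978 + 0.0001 = 0.0979.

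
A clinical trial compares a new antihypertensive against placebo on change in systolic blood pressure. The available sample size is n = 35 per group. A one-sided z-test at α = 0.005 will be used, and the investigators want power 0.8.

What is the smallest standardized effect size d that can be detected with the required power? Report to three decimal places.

d ≈ 0.817

Required noncentrality: δ = z_{0.005} + z_{0.20} = 2.576 + 0.842 = 3.417.
δ = d·√(n/2) ⇒ d = δ/√(n/2) = 3.417/√(35/2) = 0.8169.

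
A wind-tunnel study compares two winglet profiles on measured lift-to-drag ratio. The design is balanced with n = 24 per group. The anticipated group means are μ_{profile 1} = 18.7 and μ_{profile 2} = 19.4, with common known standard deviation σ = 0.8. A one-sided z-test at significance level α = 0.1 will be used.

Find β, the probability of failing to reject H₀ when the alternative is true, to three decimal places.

β ≈ 0.040

Standardized effect: d = |μ_{profile 1} − μ_{profile 2}| / σ = |18.7 − 19.4| / 0.8 = 0.8750
Noncentrality parameter: δ = d·√(n/2) = 0.8750 × √(24/2) = 3.0311
One-sided α = 0.1 → critical value z_{0.1} = 1.282.
Power = P(Z > 1.282 − δ) = Φ(1.750) = 0.9599.
Type II error: β = 1 − power = 1 − 0.9599 = 0.0401.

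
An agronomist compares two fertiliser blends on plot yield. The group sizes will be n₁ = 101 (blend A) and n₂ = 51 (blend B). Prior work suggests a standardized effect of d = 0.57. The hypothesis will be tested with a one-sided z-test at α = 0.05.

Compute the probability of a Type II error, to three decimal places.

β ≈ 0.047

Noncentrality parameter: δ = d / √(1/n₁ + 1/n₂) = 0.57 / √(1/101 + 1/51) = 3.3182
One-sided α = 0.05 → critical value z_{0.05} = 1.645.
Power = P(Z > 1.645 − δ) = Φ(1.673) = 0.9529.
Type II error: β = 1 − power = 1 − 0.9529 = 0.0471.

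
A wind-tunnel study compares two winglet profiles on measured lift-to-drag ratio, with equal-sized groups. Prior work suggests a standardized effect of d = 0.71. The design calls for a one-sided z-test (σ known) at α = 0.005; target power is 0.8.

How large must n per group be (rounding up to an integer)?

Set Φ(δ − 2.576) = 0.8; then δ − 2.576 = Φ⁻¹(0.8) = 0.842, giving δ = 3.417.
δ = d·√(n/2) ⇒ n = 2(δ/d)² = 2 × (3.417 / 0.71)² = 46.34.
Rounding up, n = 47 per group.

n = 47 per group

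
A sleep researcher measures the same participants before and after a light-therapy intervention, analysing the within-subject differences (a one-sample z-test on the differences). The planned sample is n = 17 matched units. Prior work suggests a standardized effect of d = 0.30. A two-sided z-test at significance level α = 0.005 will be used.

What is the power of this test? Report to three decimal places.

Noncentrality parameter: δ = d·√n = 0.30 × √17 = 1.2369
Two-sided α = 0.005 → critical value z_{0.0025} = 2.807.
Power = Φ(δ − 2.807) + Φ(−δ − 2.807) = Φ(-1.570) + Φ(-4.044) = 0.0582 + 0.0000 = 0.0582.

Power ≈ 0.058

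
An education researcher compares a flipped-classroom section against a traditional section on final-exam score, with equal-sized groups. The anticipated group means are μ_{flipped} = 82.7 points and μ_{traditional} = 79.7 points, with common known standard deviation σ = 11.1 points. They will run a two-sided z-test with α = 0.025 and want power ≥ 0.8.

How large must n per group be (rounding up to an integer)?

Standardized effect: d = |μ_{flipped} − μ_{traditional}| / σ = |82.7 − 79.7| / 11.1 = 0.2703
For power 0.8 need Φ(δ − z_{0.0125}) = 0.8, so δ = z_{0.0125} + z_{0.20} = 2.241 + 0.842 = 3.083.
(Ignoring the negligible lower-tail rejection probability gives the usual closed-form inversion.)
δ = d·√(n/2) ⇒ n = 2(δ/d)² = 2 × (3.083 / 0.2703)² = 260.25.
Rounding up, n = 261 per group.

n = 261 per group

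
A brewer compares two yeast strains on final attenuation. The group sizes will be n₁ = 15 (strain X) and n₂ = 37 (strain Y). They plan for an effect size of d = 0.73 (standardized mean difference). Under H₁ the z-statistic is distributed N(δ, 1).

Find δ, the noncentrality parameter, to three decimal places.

The noncentrality parameter scales effect size by the design's sample-size factor: δ = d / √(1/n₁ + 1/n₂) = 0.73 / √(1/15 + 1/37) = 2.3849

δ ≈ 2.385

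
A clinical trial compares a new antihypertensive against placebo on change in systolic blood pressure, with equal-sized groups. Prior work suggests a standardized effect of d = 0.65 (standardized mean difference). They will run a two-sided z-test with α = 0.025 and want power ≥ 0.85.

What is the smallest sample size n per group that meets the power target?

n = 51 per group

For power 0.85 need Φ(δ − z_{0.0125}) = 0.85, so δ = z_{0.0125} + z_{0.15} = 2.241 + 1.036 = 3.278.
(For δ > 0 the lower-tail rejection region contributes negligibly to power, so the one-term inversion is standard.)
δ = d·√(n/2) ⇒ n = 2(δ/d)² = 2 × (3.278 / 0.65)² = 50.86.
Rounding up, n = 51 per group.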